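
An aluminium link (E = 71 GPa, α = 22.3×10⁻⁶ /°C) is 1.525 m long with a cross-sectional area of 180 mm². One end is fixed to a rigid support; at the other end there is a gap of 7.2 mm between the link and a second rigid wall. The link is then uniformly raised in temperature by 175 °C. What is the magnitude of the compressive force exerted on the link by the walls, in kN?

P ≈ 0 kN

If the wall were absent the link would grow by αΔT L = 22.3×10⁻⁶ × 175 × 1525 = 5.951 mm.
Since δ_free = 5.95 mm is less than the 7.2 mm gap, the link never touches the wall. No axial force develops.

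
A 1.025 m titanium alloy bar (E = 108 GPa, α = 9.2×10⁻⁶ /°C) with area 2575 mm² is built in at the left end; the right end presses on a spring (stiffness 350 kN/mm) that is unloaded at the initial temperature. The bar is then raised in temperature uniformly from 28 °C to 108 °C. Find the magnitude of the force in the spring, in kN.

The unrestrained thermal change is αΔT L = 9.2×10⁻⁶ × 80 × 1025 = 0.7544 mm.
With a force P in the spring, the elastic change of the bar is PL/(AE) and that of the spring is P/k; compatibility requires their sum to equal δ_free.
P [ L/(AE) + 1/k ] = δ_free → P [ 1025/(2575×108×10³) + 1/(350×10³) ] = 0.7544.
P = 0.7544 / 6.543×10⁻⁶ = 115300 N.

P ≈ 115 kN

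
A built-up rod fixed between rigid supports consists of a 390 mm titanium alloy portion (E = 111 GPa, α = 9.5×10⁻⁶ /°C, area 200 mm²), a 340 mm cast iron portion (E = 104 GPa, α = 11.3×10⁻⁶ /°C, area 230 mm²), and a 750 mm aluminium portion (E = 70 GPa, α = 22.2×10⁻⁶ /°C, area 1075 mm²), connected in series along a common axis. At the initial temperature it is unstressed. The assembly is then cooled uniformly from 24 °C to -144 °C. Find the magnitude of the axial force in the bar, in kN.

If the supports were absent, the total length change would be Σ αᵢΔT Lᵢ = 9.5×10⁻⁶×168×390 + 11.3×10⁻⁶×168×340 + 22.2×10⁻⁶×168×750 = 4.065 mm.
The walls prevent any net length change, so an axial force P (same in every segment) develops. Compatibility: P · Σ Lᵢ/(AᵢEᵢ) = δ_free.
Σ Lᵢ/(AᵢEᵢ) = 390/(200×111×10³) + 340/(230×104×10³) + 750/(1075×70×10³) = 4.175×10⁻⁵ mm/N.
So P = 4.065 / 4.175×10⁻⁵ = 97.37 kN, tensile.

P ≈ 97.4 kN (tensile)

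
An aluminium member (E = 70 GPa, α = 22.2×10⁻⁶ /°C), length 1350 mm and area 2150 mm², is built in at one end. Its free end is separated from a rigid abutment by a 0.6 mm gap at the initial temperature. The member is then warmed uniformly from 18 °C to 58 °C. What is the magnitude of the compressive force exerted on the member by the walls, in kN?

Free thermal elongation = αΔT L = 22.2×10⁻⁶ × 40 × 1350 = 1.199 mm.
The gap closes (δ_free > 0.6 mm) and the wall then resists a further 1.199 − 0.6 = 0.5988 mm of expansion.
Compatibility: PL/(AE) = 0.5988 mm, so σ = P/A = E × (0.5988/1350) = 31.05 MPa.
P = σA = 31.05 × 2150 = 66.76 kN.

P ≈ 66.8 kN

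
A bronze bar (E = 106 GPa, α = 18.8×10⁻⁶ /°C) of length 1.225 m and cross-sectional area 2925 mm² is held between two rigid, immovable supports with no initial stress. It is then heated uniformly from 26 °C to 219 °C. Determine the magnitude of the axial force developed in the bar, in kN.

The ends cannot move, so σ = EαΔT = 106×10³ × 18.8×10⁻⁶ × 193 = 384.6 MPa.
P = AEαΔT = 2925 × 106×10³ × 18.8×10⁻⁶ × 193 = 1125 kN (compressive).

P ≈ 1120 kN (compressive)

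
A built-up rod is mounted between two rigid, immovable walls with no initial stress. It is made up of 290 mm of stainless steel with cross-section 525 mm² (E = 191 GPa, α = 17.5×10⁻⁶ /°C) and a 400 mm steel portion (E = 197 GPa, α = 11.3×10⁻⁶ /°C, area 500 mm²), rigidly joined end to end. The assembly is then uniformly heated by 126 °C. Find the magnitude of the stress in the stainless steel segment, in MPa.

σ ≈ 331 MPa (compressive)

With the walls removed the bar would change length by δ_free = Σ αᵢΔT Lᵢ = 17.5×10⁻⁶×126×290 + 11.3×10⁻⁶×126×400 = 1.209 mm.
The walls prevent any net length change, so an axial force P (same in every segment) develops. Compatibility: P · Σ Lᵢ/(AᵢEᵢ) = δ_free.
Σ Lᵢ/(AᵢEᵢ) = 290/(525×191×10³) + 400/(500×197×10³) = 6.953×10⁻⁶ mm/N.
P = 1.209 / 6.953×10⁻⁶ = 173900 N = 173.9 kN, compressive.
σ_{stainless steel} = P / A = 173900 / 525 = 331.2 MPa.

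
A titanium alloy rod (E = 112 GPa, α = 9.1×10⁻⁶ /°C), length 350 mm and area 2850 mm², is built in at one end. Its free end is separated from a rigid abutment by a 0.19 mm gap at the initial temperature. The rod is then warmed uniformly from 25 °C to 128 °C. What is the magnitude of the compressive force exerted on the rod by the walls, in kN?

If the wall were absent the rod would grow by αΔT L = 9.1×10⁻⁶ × 103 × 350 = 0.3281 mm.
The gap closes (δ_free > 0.19 mm) and the wall then resists a further 0.3281 − 0.19 = 0.1381 mm of expansion.
Compatibility: PL/(AE) = 0.1381 mm, so σ = P/A = E × (0.1381/350) = 44.18 MPa.
Force on the wall = σA = 44.18 × 2850 mm² = 125.9 kN.

P ≈ 126 kN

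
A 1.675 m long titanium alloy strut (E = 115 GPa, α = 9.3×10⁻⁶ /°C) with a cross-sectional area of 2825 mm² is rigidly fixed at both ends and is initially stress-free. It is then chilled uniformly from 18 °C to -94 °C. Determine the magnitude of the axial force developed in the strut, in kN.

P ≈ 338 kN (tensile)

Full restraint means ε = 0, so the stress is σ = EαΔT = 115×10³ × 9.3×10⁻⁶ × 112 = 119.8 MPa.
Then P = σA = 119.8 × 2825 mm² = 338.4 kN, tensile.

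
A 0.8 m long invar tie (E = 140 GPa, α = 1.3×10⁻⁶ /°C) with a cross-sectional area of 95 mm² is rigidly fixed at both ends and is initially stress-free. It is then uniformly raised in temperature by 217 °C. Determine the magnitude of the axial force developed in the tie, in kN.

P ≈ 3.75 kN (compressive)

With zero net strain, σ = E·αΔT = 140 GPa × 1.3×10⁻⁶ × 217 = 39.49 MPa.
Axial force P = σA = 39.49 × 95 = 3752 N = 3.752 kN, compressive.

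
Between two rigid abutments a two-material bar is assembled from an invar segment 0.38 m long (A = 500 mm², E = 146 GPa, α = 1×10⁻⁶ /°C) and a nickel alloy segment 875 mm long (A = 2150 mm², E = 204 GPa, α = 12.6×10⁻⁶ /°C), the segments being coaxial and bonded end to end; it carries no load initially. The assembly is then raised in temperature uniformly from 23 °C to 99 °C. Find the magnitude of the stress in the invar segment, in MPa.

σ ≈ 241 MPa (compressive)

Free thermal expansion of the whole bar: Σ αᵢΔT Lᵢ = 1×10⁻⁶×76×380 + 12.6×10⁻⁶×76×875 = 0.8668 mm.
Since the ends are fixed, an axial force P builds up, equal in every segment, with P · Σ Lᵢ/(AᵢEᵢ) = δ_free.
The series flexibility is Σ Lᵢ/(AᵢEᵢ) = 380/(500×146×10³) + 875/(2150×204×10³) = 7.2×10⁻⁶ mm/N.
So P = 0.8668 / 7.2×10⁻⁶ = 120.4 kN, compressive.
σ_{invar} = P / A = 120400 / 500 = 240.8 MPa.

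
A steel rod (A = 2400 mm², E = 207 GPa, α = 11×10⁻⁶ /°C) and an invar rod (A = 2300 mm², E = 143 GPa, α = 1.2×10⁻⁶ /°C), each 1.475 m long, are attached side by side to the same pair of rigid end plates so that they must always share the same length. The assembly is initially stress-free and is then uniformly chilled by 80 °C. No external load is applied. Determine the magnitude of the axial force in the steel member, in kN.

Equilibrium of a rigid end plate with no external load gives equal and opposite internal forces ±P in the two members. Since α_{steel} > α_{invar}, cooling drives the steel into tension and the invar into compression.
Compatibility of the two members (thermal + elastic change equal): (α₁ − α₂)ΔT = P·[1/(A₁E₁) + 1/(A₂E₂)].
|α₁ − α₂|·ΔT = 9.8×10⁻⁶ × 80 = 0.000784.
1/(A₁E₁) + 1/(A₂E₂) = 1/(2400×207×10³) + 1/(2300×143×10³) = 5.053×10⁻⁹ N⁻¹.
P = 0.000784 / 5.053×10⁻⁹ = 155100 N = 155.1 kN.

P ≈ 155 kN (tensile in the steel)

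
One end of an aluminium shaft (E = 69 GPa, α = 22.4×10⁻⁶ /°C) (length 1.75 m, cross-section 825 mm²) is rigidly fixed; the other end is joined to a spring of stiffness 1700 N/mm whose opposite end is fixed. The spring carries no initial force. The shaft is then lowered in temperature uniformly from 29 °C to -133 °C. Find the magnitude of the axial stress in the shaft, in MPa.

The unrestrained thermal change is αΔT L = 22.4×10⁻⁶ × 162 × 1750 = 6.35 mm.
Let P be the tensile force in the spring. The shaft extends elastically by PL/(AE) and the spring stretches by P/k; together these equal δ_free.
P [ L/(AE) + 1/k ] = δ_free → P [ 1750/(825×69×10³) + 1/(1700) ] = 6.35.
P = 6.35 / 0.000619 = 10260 N.
σ = P/A = 10260/825 = 12.44 MPa.

σ ≈ 12.4 MPa (tensile)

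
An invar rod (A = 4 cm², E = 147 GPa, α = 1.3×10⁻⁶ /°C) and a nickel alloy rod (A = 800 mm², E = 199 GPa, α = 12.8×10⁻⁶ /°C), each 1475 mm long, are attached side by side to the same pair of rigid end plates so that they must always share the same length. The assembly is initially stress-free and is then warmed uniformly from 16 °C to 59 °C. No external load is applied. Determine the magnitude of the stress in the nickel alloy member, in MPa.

σ ≈ 26.5 MPa (compressive)

The nickel alloy has the larger α, so on heating it would change length more than the invar if both were free. The rigid plates force a common final length, so the nickel alloy is put into compression and the invar into tension, with equal and opposite forces P (no external load).
Setting the final lengths equal and cancelling L: (α₁ − α₂)ΔT = P/(A₁E₁) + P/(A₂E₂).
|α₁ − α₂|·ΔT = 11.5×10⁻⁶ × 43 = 0.0004945.
1/(A₁E₁) + 1/(A₂E₂) = 1/(400×147×10³) + 1/(800×199×10³) = 2.329×10⁻⁸ N⁻¹.
P = 0.0004945 / 2.329×10⁻⁸ = 21230 N = 21.23 kN.
σ_{nickel alloy} = P/A₂ = 21230/800 = 26.54 MPa, compressive.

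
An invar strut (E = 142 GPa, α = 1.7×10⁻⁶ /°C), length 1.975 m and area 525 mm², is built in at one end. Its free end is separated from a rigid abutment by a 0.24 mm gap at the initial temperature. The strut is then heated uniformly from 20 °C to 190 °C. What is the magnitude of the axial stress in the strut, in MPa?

Unrestrained expansion: δ_free = αΔT L = 1.7×10⁻⁶ × 170 × 1975 = 0.5708 mm.
This exceeds the 0.24 mm gap, so the wall pushes back. The portion of expansion that must be recovered elastically is δ_free − gap = 0.5708 − 0.24 = 0.3308 mm.
Compatibility: PL/(AE) = 0.3308 mm, so σ = P/A = E × (0.3308/1975) = 23.78 MPa.

σ ≈ 23.8 MPa (compressive)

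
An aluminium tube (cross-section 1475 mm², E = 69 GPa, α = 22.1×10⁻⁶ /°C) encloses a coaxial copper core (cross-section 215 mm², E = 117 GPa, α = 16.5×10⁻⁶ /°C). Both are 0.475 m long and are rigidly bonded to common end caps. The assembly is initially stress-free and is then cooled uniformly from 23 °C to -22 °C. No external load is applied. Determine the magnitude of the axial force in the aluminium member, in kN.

P ≈ 5.08 kN (tensile in the aluminium)

Equilibrium of a rigid end plate with no external load gives equal and opposite internal forces ±P in the two members. Since α_{aluminium} > α_{copper}, cooling drives the aluminium into tension and the copper into compression.
Setting the final lengths equal and cancelling L: (α₁ − α₂)ΔT = P/(A₁E₁) + P/(A₂E₂).
|α₁ − α₂|·ΔT = 5.6×10⁻⁶ × 45 = 0.000252.
1/(A₁E₁) + 1/(A₂E₂) = 1/(1475×69×10³) + 1/(215×117×10³) = 4.958×10⁻⁸ N⁻¹.
So P = 0.000252 / 4.958×10⁻⁸ = 5.083 kN.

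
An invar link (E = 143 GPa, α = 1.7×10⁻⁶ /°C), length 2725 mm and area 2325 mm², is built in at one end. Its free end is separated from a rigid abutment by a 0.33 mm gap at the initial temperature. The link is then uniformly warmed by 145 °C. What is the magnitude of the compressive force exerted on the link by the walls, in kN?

If the wall were absent the link would grow by αΔT L = 1.7×10⁻⁶ × 145 × 2725 = 0.6717 mm.
The gap closes (δ_free > 0.33 mm) and the wall then resists a further 0.6717 − 0.33 = 0.3417 mm of expansion.
That suppressed elongation corresponds to σ = E·Δ/L = 143×10³ × 0.3417/2725 = 17.93 MPa.
Force on the wall = σA = 17.93 × 2325 mm² = 41.69 kN.

P ≈ 41.7 kN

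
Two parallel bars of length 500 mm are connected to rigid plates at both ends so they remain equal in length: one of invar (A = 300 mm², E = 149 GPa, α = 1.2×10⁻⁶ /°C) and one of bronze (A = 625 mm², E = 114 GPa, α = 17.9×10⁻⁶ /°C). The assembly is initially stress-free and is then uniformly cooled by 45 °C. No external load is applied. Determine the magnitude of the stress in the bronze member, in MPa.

σ ≈ 33 MPa (tensile)

The bronze has the larger α, so on cooling it would change length more than the invar if both were free. The rigid plates force a common final length, so the bronze is put into tension and the invar into compression, with equal and opposite forces P (no external load).
Compatibility of the two members (thermal + elastic change equal): (α₁ − α₂)ΔT = P·[1/(A₁E₁) + 1/(A₂E₂)].
|α₁ − α₂|·ΔT = 16.7×10⁻⁶ × 45 = 0.0007515.
1/(A₁E₁) + 1/(A₂E₂) = 1/(300×149×10³) + 1/(625×114×10³) = 3.641×10⁻⁸ N⁻¹.
P = 0.0007515 / 3.641×10⁻⁸ = 20640 N = 20.64 kN.
σ_{bronze} = P/A₂ = 20640/625 = 33.03 MPa, tensile.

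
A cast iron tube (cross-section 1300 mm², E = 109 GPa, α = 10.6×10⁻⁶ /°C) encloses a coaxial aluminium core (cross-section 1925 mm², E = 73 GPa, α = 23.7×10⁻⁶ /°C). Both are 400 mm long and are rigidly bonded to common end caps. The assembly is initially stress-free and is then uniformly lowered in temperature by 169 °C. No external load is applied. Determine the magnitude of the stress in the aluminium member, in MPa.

σ ≈ 81.1 MPa (tensile)

The aluminium has the larger α, so on cooling it would change length more than the cast iron if both were free. The rigid plates force a common final length, so the aluminium is put into tension and the cast iron into compression, with equal and opposite forces P (no external load).
Equating the net (thermal + elastic) strains gives |α₁ − α₂|·ΔT = P·[1/(A₁E₁) + 1/(A₂E₂)].
|α₁ − α₂|·ΔT = 13.1×10⁻⁶ × 169 = 0.002214.
1/(A₁E₁) + 1/(A₂E₂) = 1/(1300×109×10³) + 1/(1925×73×10³) = 1.417×10⁻⁸ N⁻¹.
P = 0.002214 / 1.417×10⁻⁸ = 156200 N = 156.2 kN.
σ_{aluminium} = P/A₂ = 156200/1925 = 81.14 MPa, tensile.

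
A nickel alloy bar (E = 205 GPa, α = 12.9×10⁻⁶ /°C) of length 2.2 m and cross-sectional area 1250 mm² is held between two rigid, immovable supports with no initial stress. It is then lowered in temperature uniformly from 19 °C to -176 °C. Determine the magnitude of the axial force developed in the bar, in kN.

The ends cannot move, so σ = EαΔT = 205×10³ × 12.9×10⁻⁶ × 195 = 515.7 MPa.
Then P = σA = 515.7 × 1250 mm² = 644.6 kN, tensile.

P ≈ 645 kN (tensile)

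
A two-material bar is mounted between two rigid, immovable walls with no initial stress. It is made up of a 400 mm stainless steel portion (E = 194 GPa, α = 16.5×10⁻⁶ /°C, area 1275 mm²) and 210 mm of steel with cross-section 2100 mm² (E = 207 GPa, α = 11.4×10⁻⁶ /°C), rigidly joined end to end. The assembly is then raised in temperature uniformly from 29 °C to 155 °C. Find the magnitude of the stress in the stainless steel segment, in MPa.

σ ≈ 423 MPa (compressive)

With the walls removed the bar would change length by δ_free = Σ αᵢΔT Lᵢ = 16.5×10⁻⁶×126×400 + 11.4×10⁻⁶×126×210 = 1.133 mm.
The rigid supports impose zero overall length change; the single axial force P common to all segments must satisfy P Σ Lᵢ/(AᵢEᵢ) = δ_free.
Σ Lᵢ/(AᵢEᵢ) = 400/(1275×194×10³) + 210/(2100×207×10³) = 2.1×10⁻⁶ mm/N.
So P = 1.133 / 2.1×10⁻⁶ = 539.6 kN, compressive.
σ_{stainless steel} = P / A = 539600 / 1275 = 423.2 MPa.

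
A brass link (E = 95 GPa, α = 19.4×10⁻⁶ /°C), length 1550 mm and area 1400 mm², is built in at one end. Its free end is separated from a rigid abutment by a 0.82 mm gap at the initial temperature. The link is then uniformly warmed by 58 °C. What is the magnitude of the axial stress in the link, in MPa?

Unrestrained expansion: δ_free = αΔT L = 19.4×10⁻⁶ × 58 × 1550 = 1.744 mm.
After closing the 0.82 mm clearance, 1.744 − 0.82 = 0.9241 mm of expansion remains to be suppressed by the wall.
So σ = E(δ_free − g)/L = 95×10³ × 0.9241/1550 = 56.64 MPa.

σ ≈ 56.6 MPa (compressive)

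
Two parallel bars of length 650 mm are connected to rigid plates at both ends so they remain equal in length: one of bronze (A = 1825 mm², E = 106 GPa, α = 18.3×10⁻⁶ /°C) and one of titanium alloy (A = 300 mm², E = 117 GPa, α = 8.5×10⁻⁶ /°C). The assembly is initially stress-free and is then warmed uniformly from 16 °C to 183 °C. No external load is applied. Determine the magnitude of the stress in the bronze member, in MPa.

Both members must finish at the same length. With the larger α, the bronze tends to over-expand; the plates restrain it, putting the bronze in compression and the titanium alloy in tension. With no external load the two internal forces are equal and opposite, magnitude P.
Equating the net (thermal + elastic) strains gives |α₁ − α₂|·ΔT = P·[1/(A₁E₁) + 1/(A₂E₂)].
|α₁ − α₂|·ΔT = 9.8×10⁻⁶ × 167 = 0.001637.
1/(A₁E₁) + 1/(A₂E₂) = 1/(1825×106×10³) + 1/(300×117×10³) = 3.366×10⁻⁸ N⁻¹.
So P = 0.001637 / 3.366×10⁻⁸ = 48.62 kN.
σ_{bronze} = P/A₁ = 48620/1825 = 26.64 MPa, compressive.

σ ≈ 26.6 MPa (compressive)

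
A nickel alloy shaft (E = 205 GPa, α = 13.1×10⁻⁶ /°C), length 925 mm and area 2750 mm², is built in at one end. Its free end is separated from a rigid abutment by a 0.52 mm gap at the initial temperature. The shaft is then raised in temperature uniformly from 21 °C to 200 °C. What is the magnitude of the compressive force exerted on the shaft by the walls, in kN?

If the wall were absent the shaft would grow by αΔT L = 13.1×10⁻⁶ × 179 × 925 = 2.169 mm.
After closing the 0.52 mm clearance, 2.169 − 0.52 = 1.649 mm of expansion remains to be suppressed by the wall.
That suppressed elongation corresponds to σ = E·Δ/L = 205×10³ × 1.649/925 = 365.5 MPa.
Force on the wall = σA = 365.5 × 2750 mm² = 1005 kN.

P ≈ 1010 kN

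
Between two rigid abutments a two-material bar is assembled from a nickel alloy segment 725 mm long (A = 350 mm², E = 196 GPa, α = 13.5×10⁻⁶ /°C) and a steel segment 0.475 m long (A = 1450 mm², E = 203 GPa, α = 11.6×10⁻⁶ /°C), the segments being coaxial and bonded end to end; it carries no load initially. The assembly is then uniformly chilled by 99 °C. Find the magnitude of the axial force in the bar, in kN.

P ≈ 124 kN (tensile)

Free thermal contraction of the whole bar: Σ αᵢΔT Lᵢ = 13.5×10⁻⁶×99×725 + 11.6×10⁻⁶×99×475 = 1.514 mm.
The rigid supports impose zero overall length change; the single axial force P common to all segments must satisfy P Σ Lᵢ/(AᵢEᵢ) = δ_free.
Σ Lᵢ/(AᵢEᵢ) = 725/(350×196×10³) + 475/(1450×203×10³) = 1.218×10⁻⁵ mm/N.
P = 1.514 / 1.218×10⁻⁵ = 124300 N = 124.3 kN, tensile.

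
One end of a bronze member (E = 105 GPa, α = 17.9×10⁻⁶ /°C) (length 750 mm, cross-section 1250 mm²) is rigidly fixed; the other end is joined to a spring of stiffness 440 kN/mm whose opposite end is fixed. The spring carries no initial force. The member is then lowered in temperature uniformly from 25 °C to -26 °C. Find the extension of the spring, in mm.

δ ≈ 0.195 mm

The unrestrained thermal change is αΔT L = 17.9×10⁻⁶ × 51 × 750 = 0.6847 mm.
Let P be the tensile force in the spring. The member extends elastically by PL/(AE) and the spring stretches by P/k; together these equal δ_free.
So P = δ_free / [L/(AE) + 1/k] = 0.6847 / [ 750/(1250×105×10³) + 1/(440×10³) ].
P = 0.6847 / 7.987×10⁻⁶ = 85720 N.
Spring extension = P/k = 85720/(440×10³) = 0.1948 mm.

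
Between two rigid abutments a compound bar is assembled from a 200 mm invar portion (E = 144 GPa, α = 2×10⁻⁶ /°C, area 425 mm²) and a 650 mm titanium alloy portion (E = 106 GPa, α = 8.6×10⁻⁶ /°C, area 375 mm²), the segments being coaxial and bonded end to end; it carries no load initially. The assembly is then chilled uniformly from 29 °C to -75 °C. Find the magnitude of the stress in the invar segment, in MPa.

σ ≈ 74.7 MPa (tensile)

If the supports were absent, the total length change would be Σ αᵢΔT Lᵢ = 2×10⁻⁶×104×200 + 8.6×10⁻⁶×104×650 = 0.623 mm.
The walls prevent any net length change, so an axial force P (same in every segment) develops. Compatibility: P · Σ Lᵢ/(AᵢEᵢ) = δ_free.
The series flexibility is Σ Lᵢ/(AᵢEᵢ) = 200/(425×144×10³) + 650/(375×106×10³) = 1.962×10⁻⁵ mm/N.
P = 0.623 / 1.962×10⁻⁵ = 31750 N = 31.75 kN, tensile.
σ_{invar} = P / A = 31750 / 425 = 74.71 MPa.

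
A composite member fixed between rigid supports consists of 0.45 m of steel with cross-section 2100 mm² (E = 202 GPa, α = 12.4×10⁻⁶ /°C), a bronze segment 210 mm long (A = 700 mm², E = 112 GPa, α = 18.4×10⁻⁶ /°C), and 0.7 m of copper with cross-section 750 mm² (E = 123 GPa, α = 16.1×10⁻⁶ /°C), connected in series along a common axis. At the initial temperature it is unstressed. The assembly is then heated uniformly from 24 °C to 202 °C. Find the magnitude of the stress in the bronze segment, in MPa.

σ ≈ 465 MPa (compressive)

If the supports were absent, the total length change would be Σ αᵢΔT Lᵢ = 12.4×10⁻⁶×178×450 + 18.4×10⁻⁶×178×210 + 16.1×10⁻⁶×178×700 = 3.687 mm.
The rigid supports impose zero overall length change; the single axial force P common to all segments must satisfy P Σ Lᵢ/(AᵢEᵢ) = δ_free.
The series flexibility is Σ Lᵢ/(AᵢEᵢ) = 450/(2100×202×10³) + 210/(700×112×10³) + 700/(750×123×10³) = 1.133×10⁻⁵ mm/N.
So P = 3.687 / 1.133×10⁻⁵ = 325.5 kN, compressive.
σ_{bronze} = P / A = 325500 / 700 = 465 MPa.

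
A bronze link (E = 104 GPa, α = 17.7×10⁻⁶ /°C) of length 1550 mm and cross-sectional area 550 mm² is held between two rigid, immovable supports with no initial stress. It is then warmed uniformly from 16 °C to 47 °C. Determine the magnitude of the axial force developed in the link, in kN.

With zero net strain, σ = E·αΔT = 104 GPa × 17.7×10⁻⁶ × 31 = 57.06 MPa.
Axial force P = σA = 57.06 × 550 = 31390 N = 31.39 kN, compressive.

P ≈ 31.4 kN (compressive)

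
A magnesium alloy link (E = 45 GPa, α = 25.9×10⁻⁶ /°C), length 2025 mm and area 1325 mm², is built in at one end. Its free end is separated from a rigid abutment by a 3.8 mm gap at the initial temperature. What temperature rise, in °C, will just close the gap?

ΔT ≈ 72.5 °C

The gap closes when αΔT L = 3.8 mm, since the link is still unstressed at that instant.
So ΔT = g/(αL) = 3.8/(25.9×10⁻⁶ × 2025) = 72.45 °C.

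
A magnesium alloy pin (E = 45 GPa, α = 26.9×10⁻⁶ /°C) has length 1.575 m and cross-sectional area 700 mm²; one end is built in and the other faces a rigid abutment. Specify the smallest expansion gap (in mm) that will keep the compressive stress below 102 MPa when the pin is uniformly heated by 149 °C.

g ≈ 2.74 mm

With no wall the pin would lengthen by αΔT L = 26.9×10⁻⁶ × 149 × 1575 = 6.313 mm.
At the allowable stress the elastic shortening the wall may impose is σL/E = 102 × 1575 / (45×10³) = 3.57 mm.
So the gap has to take up the difference, g_min = δ_free − σL/E = 6.313 − 3.57 = 2.743 mm.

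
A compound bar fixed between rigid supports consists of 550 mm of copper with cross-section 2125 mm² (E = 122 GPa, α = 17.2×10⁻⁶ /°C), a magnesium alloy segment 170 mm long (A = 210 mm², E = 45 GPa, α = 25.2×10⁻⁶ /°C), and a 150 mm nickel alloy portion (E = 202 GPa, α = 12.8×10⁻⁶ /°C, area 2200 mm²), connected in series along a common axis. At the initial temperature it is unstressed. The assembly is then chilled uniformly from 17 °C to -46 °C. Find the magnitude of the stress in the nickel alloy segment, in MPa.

σ ≈ 21.9 MPa (tensile)

Free thermal contraction of the whole bar: Σ αᵢΔT Lᵢ = 17.2×10⁻⁶×63×550 + 25.2×10⁻⁶×63×170 + 12.8×10⁻⁶×63×150 = 0.9868 mm.
The rigid supports impose zero overall length change; the single axial force P common to all segments must satisfy P Σ Lᵢ/(AᵢEᵢ) = δ_free.
The series flexibility is Σ Lᵢ/(AᵢEᵢ) = 550/(2125×122×10³) + 170/(210×45×10³) + 150/(2200×202×10³) = 2.045×10⁻⁵ mm/N.
So P = 0.9868 / 2.045×10⁻⁵ = 48.26 kN, tensile.
σ_{nickel alloy} = P / A = 48260 / 2200 = 21.94 MPa.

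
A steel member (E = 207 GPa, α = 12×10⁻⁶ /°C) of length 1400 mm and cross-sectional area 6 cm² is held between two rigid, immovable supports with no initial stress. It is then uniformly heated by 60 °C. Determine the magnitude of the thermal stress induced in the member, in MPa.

σ ≈ 149 MPa (compressive)

With length fixed, the mechanical strain must cancel the thermal strain αΔT = 12×10⁻⁶ × 60 = 720×10⁻⁶.
The stress required to suppress this strain is σ = Eε = 207×10³ × 720×10⁻⁶ = 149 MPa, compressive since the member is trying to expand.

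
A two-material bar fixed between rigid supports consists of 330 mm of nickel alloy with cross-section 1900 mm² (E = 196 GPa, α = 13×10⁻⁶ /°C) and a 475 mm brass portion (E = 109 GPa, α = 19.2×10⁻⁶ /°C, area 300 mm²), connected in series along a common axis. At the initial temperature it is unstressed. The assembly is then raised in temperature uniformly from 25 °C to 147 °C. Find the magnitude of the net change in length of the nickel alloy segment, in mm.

|ΔL| ≈ 0.429 mm

Free thermal expansion of the whole bar: Σ αᵢΔT Lᵢ = 13×10⁻⁶×122×330 + 19.2×10⁻⁶×122×475 = 1.636 mm.
Since the ends are fixed, an axial force P builds up, equal in every segment, with P · Σ Lᵢ/(AᵢEᵢ) = δ_free.
The series flexibility is Σ Lᵢ/(AᵢEᵢ) = 330/(1900×196×10³) + 475/(300×109×10³) = 1.541×10⁻⁵ mm/N.
Hence P = δ_free / Σ(L/AE) = 1.636/1.541×10⁻⁵ = 106.2 kN (compressive).
For the nickel alloy segment, free thermal change = 13×10⁻⁶×122×330 = 0.5234 mm and elastic change from P = 106200×330/(1900×196×10³) = 0.09407 mm; these oppose, so the net change is 0.429 mm (segment lengthens).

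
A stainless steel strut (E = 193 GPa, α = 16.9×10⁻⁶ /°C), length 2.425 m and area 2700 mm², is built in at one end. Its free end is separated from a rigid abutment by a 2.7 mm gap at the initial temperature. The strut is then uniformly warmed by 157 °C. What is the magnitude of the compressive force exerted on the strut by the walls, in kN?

Free thermal elongation = αΔT L = 16.9×10⁻⁶ × 157 × 2425 = 6.434 mm.
The gap closes (δ_free > 2.7 mm) and the wall then resists a further 6.434 − 2.7 = 3.734 mm of expansion.
That suppressed elongation corresponds to σ = E·Δ/L = 193×10³ × 3.734/2425 = 297.2 MPa.
P = σA = 297.2 × 2700 = 802.4 kN.

P ≈ 802 kN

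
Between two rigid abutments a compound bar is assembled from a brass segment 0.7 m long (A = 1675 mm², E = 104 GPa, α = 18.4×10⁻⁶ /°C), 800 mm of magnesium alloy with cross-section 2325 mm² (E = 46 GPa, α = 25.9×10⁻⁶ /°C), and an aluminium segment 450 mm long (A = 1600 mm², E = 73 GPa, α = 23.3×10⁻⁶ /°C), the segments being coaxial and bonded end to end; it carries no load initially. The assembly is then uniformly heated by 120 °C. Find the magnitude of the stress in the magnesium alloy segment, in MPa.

Free thermal expansion of the whole bar: Σ αᵢΔT Lᵢ = 18.4×10⁻⁶×120×700 + 25.9×10⁻⁶×120×800 + 23.3×10⁻⁶×120×450 = 5.29 mm.
Since the ends are fixed, an axial force P builds up, equal in every segment, with P · Σ Lᵢ/(AᵢEᵢ) = δ_free.
The series flexibility is Σ Lᵢ/(AᵢEᵢ) = 700/(1675×104×10³) + 800/(2325×46×10³) + 450/(1600×73×10³) = 1.535×10⁻⁵ mm/N.
P = 5.29 / 1.535×10⁻⁵ = 344600 N = 344.6 kN, compressive.
σ_{magnesium alloy} = P / A = 344600 / 2325 = 148.2 MPa.

σ ≈ 148 MPa (compressive)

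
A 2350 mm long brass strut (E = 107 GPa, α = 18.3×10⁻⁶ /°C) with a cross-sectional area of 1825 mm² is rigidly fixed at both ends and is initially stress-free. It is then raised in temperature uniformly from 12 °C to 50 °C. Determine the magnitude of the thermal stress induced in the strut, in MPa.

Because both ends are immovable the net strain is zero, and the suppressed thermal strain is αΔT = 18.3×10⁻⁶ × 38 = 695.4×10⁻⁶.
The stress required to suppress this strain is σ = Eε = 107×10³ × 695.4×10⁻⁶ = 74.41 MPa, compressive since the strut is trying to expand.

σ ≈ 74.4 MPa (compressive)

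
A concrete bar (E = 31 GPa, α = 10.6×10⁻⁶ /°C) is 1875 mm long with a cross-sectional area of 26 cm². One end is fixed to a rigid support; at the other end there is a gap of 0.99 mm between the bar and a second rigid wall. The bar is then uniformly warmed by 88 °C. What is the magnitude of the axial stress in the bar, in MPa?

σ ≈ 12.5 MPa (compressive)

If the wall were absent the bar would grow by αΔT L = 10.6×10⁻⁶ × 88 × 1875 = 1.749 mm.
This exceeds the 0.99 mm gap, so the wall pushes back. The portion of expansion that must be recovered elastically is δ_free − gap = 1.749 − 0.99 = 0.759 mm.
Compatibility: PL/(AE) = 0.759 mm, so σ = P/A = E × (0.759/1875) = 12.55 MPa.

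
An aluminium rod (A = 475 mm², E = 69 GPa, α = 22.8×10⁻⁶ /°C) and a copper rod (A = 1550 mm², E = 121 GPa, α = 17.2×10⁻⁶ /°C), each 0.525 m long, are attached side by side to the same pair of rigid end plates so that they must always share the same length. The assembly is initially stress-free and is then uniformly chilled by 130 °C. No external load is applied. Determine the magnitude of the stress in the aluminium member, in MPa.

The aluminium has the larger α, so on cooling it would change length more than the copper if both were free. The rigid plates force a common final length, so the aluminium is put into tension and the copper into compression, with equal and opposite forces P (no external load).
Equating the net (thermal + elastic) strains gives |α₁ − α₂|·ΔT = P·[1/(A₁E₁) + 1/(A₂E₂)].
|α₁ − α₂|·ΔT = 5.6×10⁻⁶ × 130 = 0.000728.
1/(A₁E₁) + 1/(A₂E₂) = 1/(475×69×10³) + 1/(1550×121×10³) = 3.584×10⁻⁸ N⁻¹.
So P = 0.000728 / 3.584×10⁻⁸ = 20.31 kN.
σ_{aluminium} = P/A₁ = 20310/475 = 42.76 MPa, tensile.

σ ≈ 42.8 MPa (tensile)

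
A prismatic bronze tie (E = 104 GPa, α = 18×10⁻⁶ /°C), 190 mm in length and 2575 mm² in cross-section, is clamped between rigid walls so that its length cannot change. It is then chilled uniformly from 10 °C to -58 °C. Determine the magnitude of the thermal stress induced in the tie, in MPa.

With length fixed, the mechanical strain must cancel the thermal strain αΔT = 18×10⁻⁶ × 68 = 1224×10⁻⁶.
The stress required to suppress this strain is σ = Eε = 104×10³ × 1224×10⁻⁶ = 127.3 MPa, tensile since the tie is trying to contract.

σ ≈ 127 MPa (tensile)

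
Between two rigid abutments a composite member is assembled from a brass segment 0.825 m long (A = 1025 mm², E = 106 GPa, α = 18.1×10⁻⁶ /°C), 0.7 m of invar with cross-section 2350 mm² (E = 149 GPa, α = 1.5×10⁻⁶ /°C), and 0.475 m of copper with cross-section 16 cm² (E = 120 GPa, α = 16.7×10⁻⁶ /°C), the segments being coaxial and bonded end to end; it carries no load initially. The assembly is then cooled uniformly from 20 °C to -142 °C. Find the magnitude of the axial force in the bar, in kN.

P ≈ 321 kN (tensile)

With the walls removed the bar would change length by δ_free = Σ αᵢΔT Lᵢ = 18.1×10⁻⁶×162×825 + 1.5×10⁻⁶×162×700 + 16.7×10⁻⁶×162×475 = 3.874 mm.
Since the ends are fixed, an axial force P builds up, equal in every segment, with P · Σ Lᵢ/(AᵢEᵢ) = δ_free.
The series flexibility is Σ Lᵢ/(AᵢEᵢ) = 825/(1025×106×10³) + 700/(2350×149×10³) + 475/(1600×120×10³) = 1.207×10⁻⁵ mm/N.
Hence P = δ_free / Σ(L/AE) = 3.874/1.207×10⁻⁵ = 321.1 kN (tensile).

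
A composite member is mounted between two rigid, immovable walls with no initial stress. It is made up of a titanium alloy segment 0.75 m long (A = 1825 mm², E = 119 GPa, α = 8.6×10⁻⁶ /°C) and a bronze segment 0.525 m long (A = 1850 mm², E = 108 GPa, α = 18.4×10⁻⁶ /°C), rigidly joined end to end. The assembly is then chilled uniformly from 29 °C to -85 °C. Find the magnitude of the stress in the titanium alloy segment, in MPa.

σ ≈ 165 MPa (tensile)

With the walls removed the bar would change length by δ_free = Σ αᵢΔT Lᵢ = 8.6×10⁻⁶×114×750 + 18.4×10⁻⁶×114×525 = 1.837 mm.
Since the ends are fixed, an axial force P builds up, equal in every segment, with P · Σ Lᵢ/(AᵢEᵢ) = δ_free.
The series flexibility is Σ Lᵢ/(AᵢEᵢ) = 750/(1825×119×10³) + 525/(1850×108×10³) = 6.081×10⁻⁶ mm/N.
Hence P = δ_free / Σ(L/AE) = 1.837/6.081×10⁻⁶ = 302 kN (tensile).
σ_{titanium alloy} = P / A = 302000 / 1825 = 165.5 MPa.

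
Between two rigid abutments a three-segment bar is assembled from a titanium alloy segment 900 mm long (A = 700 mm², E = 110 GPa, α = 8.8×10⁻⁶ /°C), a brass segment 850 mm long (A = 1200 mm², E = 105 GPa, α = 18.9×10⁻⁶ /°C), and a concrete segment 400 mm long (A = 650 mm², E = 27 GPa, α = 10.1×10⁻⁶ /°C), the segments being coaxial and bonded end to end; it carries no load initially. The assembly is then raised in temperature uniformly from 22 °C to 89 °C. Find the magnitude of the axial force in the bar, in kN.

Free thermal expansion of the whole bar: Σ αᵢΔT Lᵢ = 8.8×10⁻⁶×67×900 + 18.9×10⁻⁶×67×850 + 10.1×10⁻⁶×67×400 = 1.878 mm.
Since the ends are fixed, an axial force P builds up, equal in every segment, with P · Σ Lᵢ/(AᵢEᵢ) = δ_free.
Σ Lᵢ/(AᵢEᵢ) = 900/(700×110×10³) + 850/(1200×105×10³) + 400/(650×27×10³) = 4.123×10⁻⁵ mm/N.
P = 1.878 / 4.123×10⁻⁵ = 45550 N = 45.55 kN, compressive.

P ≈ 45.5 kN (compressive)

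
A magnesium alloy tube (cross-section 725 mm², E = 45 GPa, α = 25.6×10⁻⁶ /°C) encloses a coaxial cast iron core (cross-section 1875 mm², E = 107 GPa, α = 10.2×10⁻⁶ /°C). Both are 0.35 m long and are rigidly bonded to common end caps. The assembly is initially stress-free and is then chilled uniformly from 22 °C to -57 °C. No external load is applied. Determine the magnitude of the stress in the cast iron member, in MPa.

σ ≈ 18.2 MPa (compressive)

Both members must finish at the same length. With the larger α, the magnesium alloy tends to over-contract; the plates restrain it, putting the magnesium alloy in tension and the cast iron in compression. With no external load the two internal forces are equal and opposite, magnitude P.
Compatibility of the two members (thermal + elastic change equal): (α₁ − α₂)ΔT = P·[1/(A₁E₁) + 1/(A₂E₂)].
|α₁ − α₂|·ΔT = 15.4×10⁻⁶ × 79 = 0.001217.
1/(A₁E₁) + 1/(A₂E₂) = 1/(725×45×10³) + 1/(1875×107×10³) = 3.564×10⁻⁸ N⁻¹.
P = 0.001217 / 3.564×10⁻⁸ = 34140 N = 34.14 kN.
σ_{cast iron} = P/A₂ = 34140/1875 = 18.21 MPa, compressive.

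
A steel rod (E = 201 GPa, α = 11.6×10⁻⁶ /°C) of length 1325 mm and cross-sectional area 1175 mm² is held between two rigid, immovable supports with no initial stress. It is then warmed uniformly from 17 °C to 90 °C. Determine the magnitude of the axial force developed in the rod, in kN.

Full restraint means ε = 0, so the stress is σ = EαΔT = 201×10³ × 11.6×10⁻⁶ × 73 = 170.2 MPa.
Axial force P = σA = 170.2 × 1175 = 200000 N = 200 kN, compressive.

P ≈ 200 kN (compressive)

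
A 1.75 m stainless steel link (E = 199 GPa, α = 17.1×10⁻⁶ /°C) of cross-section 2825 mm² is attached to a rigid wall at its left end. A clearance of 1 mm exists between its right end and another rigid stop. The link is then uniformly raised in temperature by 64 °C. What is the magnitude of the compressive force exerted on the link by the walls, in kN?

If the wall were absent the link would grow by αΔT L = 17.1×10⁻⁶ × 64 × 1750 = 1.915 mm.
The gap closes (δ_free > 1 mm) and the wall then resists a further 1.915 − 1 = 0.9152 mm of expansion.
Compatibility: PL/(AE) = 0.9152 mm, so σ = P/A = E × (0.9152/1750) = 104.1 MPa.
Force on the wall = σA = 104.1 × 2825 mm² = 294 kN.

P ≈ 294 kN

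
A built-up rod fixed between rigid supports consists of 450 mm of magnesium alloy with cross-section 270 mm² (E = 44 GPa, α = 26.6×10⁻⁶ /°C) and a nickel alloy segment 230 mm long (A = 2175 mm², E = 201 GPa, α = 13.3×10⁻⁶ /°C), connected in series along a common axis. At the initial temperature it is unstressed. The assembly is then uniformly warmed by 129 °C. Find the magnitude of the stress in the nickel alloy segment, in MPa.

σ ≈ 23.2 MPa (compressive)

If the supports were absent, the total length change would be Σ αᵢΔT Lᵢ = 26.6×10⁻⁶×129×450 + 13.3×10⁻⁶×129×230 = 1.939 mm.
The walls prevent any net length change, so an axial force P (same in every segment) develops. Compatibility: P · Σ Lᵢ/(AᵢEᵢ) = δ_free.
Σ Lᵢ/(AᵢEᵢ) = 450/(270×44×10³) + 230/(2175×201×10³) = 3.84×10⁻⁵ mm/N.
P = 1.939 / 3.84×10⁻⁵ = 50480 N = 50.48 kN, compressive.
σ_{nickel alloy} = P / A = 50480 / 2175 = 23.21 MPa.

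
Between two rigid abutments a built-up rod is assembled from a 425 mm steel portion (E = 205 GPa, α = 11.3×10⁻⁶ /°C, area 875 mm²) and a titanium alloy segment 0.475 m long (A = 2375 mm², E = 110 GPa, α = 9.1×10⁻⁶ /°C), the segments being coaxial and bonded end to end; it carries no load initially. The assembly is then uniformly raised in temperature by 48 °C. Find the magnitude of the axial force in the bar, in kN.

P ≈ 105 kN (compressive)

If the supports were absent, the total length change would be Σ αᵢΔT Lᵢ = 11.3×10⁻⁶×48×425 + 9.1×10⁻⁶×48×475 = 0.438 mm.
The walls prevent any net length change, so an axial force P (same in every segment) develops. Compatibility: P · Σ Lᵢ/(AᵢEᵢ) = δ_free.
Σ Lᵢ/(AᵢEᵢ) = 425/(875×205×10³) + 475/(2375×110×10³) = 4.188×10⁻⁶ mm/N.
P = 0.438 / 4.188×10⁻⁶ = 104600 N = 104.6 kN, compressive.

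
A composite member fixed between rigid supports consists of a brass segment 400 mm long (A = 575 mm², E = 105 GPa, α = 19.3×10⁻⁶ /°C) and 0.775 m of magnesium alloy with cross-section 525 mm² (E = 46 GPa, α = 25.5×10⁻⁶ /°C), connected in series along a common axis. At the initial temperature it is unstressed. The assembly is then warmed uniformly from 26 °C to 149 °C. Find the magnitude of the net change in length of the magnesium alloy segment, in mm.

If the supports were absent, the total length change would be Σ αᵢΔT Lᵢ = 19.3×10⁻⁶×123×400 + 25.5×10⁻⁶×123×775 = 3.38 mm.
The walls prevent any net length change, so an axial force P (same in every segment) develops. Compatibility: P · Σ Lᵢ/(AᵢEᵢ) = δ_free.
Σ Lᵢ/(AᵢEᵢ) = 400/(575×105×10³) + 775/(525×46×10³) = 3.872×10⁻⁵ mm/N.
Hence P = δ_free / Σ(L/AE) = 3.38/3.872×10⁻⁵ = 87.31 kN (compressive).
For the magnesium alloy segment, free thermal change = 25.5×10⁻⁶×123×775 = 2.431 mm and elastic change from P = 87310×775/(525×46×10³) = 2.802 mm; these oppose, so the net change is 0.371 mm (segment shortens).

|ΔL| ≈ 0.371 mm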